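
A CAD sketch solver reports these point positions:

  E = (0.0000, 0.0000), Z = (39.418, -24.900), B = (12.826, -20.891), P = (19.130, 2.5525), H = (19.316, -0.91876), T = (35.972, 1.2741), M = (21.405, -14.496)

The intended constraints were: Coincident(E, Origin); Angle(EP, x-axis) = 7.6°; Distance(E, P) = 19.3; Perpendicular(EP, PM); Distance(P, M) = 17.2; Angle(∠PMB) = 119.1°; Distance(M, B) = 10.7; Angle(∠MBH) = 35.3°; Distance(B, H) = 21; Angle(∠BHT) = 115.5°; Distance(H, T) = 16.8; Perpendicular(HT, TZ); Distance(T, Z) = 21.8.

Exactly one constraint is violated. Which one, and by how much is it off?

Distance(T, Z) = 21.8 — off by 4.60.

E = (0.00, 0.00) ✓; EP at 7.600° ✓; |EP| = 19.30 ✓; ∠(EP, PM) = 90.00° ✓; |PM| = 17.20 ✓; ∠PMB = 119.1° ✓; |MB| = 10.70 ✓; ∠MBH = 35.30° ✓; |BH| = 21.00 ✓; ∠BHT = 115.5° ✓; |HT| = 16.80 ✓; ∠(HT, TZ) = 90.00° ✓; |TZ| = 26.40 ✗.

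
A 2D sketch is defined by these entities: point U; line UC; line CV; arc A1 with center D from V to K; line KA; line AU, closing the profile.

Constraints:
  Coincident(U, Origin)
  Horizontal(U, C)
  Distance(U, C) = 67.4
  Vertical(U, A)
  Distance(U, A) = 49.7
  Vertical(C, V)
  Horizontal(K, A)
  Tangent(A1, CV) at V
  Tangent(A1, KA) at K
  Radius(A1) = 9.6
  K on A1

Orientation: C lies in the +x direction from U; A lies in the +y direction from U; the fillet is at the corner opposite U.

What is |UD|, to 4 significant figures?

70.35

U is at the origin; UC is horizontal with |UC| = 67.4 and C on the +x side, so C = (67.40, 0.000). UA is vertical with |UA| = 49.7 and A on the +y side, so A = (0.000, 49.70). The virtual corner opposite U is at (67.40, 49.70). Since A1 is tangent to CV there, DV ⟂ CV and A1 meets KA tangentially, so DK is at right angles to KA, with radius 9.6, so the center D sits 9.6 in from both sides at D = (57.80, 40.10). Then |UD| = |D − U| = 70.35.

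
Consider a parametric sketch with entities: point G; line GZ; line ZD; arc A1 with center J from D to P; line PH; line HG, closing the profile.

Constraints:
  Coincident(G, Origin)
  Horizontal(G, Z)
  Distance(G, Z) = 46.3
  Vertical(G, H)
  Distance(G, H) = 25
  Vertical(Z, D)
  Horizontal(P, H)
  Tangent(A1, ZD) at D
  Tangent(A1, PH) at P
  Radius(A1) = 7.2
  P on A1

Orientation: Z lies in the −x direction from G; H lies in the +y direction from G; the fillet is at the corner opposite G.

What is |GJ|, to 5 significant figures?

42.961

G and H share the same x with |GH| = 25.0 and H on the +y side, so H = (0.0000, 25.000). The virtual corner opposite G is at (-46.300, 25.000). Since A1 is tangent to ZD there, JD ⟂ ZD and A1 meets PH tangentially, so JP is at right angles to PH, with radius 7.2, so the center J sits 7.2 in from both sides at J = (-39.100, 17.800). Then |GJ| = |J − G| = 42.961.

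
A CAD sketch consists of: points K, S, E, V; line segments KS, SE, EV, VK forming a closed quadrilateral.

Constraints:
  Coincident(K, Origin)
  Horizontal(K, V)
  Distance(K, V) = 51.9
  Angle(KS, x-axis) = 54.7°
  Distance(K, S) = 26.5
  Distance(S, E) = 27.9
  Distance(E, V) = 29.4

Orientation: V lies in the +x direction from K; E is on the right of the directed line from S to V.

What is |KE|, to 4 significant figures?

23.55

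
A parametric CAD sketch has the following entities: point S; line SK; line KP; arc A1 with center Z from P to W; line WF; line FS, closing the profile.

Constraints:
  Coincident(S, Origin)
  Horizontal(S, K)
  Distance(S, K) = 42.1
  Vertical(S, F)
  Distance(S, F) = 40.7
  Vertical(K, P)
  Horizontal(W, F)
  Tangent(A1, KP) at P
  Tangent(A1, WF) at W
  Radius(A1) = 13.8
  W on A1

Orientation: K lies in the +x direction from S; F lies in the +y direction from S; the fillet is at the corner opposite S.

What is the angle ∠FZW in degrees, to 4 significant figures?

64.00°

The virtual corner opposite S is at (42.10, 40.70). Since A1 is tangent to KP there, ZP ⟂ KP and since A1 is tangent to WF there, ZW ⟂ WF, with radius 13.8, so the center Z sits 13.8 in from both sides at Z = (28.30, 26.90). That places the tangent points at P = (42.10, 26.90) on KP and W = (28.30, 40.70) on WF. Then cos ∠FZW = ZF·ZW / (|ZF||ZW|), giving 64.00°.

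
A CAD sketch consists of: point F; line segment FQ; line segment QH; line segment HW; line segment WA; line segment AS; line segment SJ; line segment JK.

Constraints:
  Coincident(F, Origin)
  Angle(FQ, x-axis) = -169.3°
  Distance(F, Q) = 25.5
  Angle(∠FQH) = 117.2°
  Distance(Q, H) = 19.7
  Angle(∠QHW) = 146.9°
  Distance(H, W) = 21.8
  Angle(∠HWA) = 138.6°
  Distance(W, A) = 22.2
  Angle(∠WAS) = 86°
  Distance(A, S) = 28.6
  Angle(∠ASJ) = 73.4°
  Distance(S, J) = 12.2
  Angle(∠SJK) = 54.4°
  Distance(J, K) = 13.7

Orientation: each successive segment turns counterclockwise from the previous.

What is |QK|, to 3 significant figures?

45.0

∠ASJ = 73.4° gives SJ at 169° from the x-axis; with |SJ| = 12.2, J = (-4.13, -28.6). ∠SJK = 54.4° gives JK at -65.8° from the x-axis; with |JK| = 13.7, K = (1.49, -41.1). Then |QK| = |K − Q| = 45.0.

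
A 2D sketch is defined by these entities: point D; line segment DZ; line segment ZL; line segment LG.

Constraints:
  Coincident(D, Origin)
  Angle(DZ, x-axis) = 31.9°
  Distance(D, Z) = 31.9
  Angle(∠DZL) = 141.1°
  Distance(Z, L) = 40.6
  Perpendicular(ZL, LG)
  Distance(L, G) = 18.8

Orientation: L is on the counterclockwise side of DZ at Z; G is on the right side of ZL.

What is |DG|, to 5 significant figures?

76.082

D is at the origin; DZ runs at 31.9° with length 31.9, so Z = 31.9·(cos 31.9°, sin 31.9°) = (27.082, 16.857). ∠DZL = 141.1°, so ZL runs at 31.9° + (180° − 141.1°) = 70.800° from the x-axis; with |ZL| = 40.6, L = Z + 40.6·(cos 70.800°, sin 70.800°) = (40.434, 55.199). ZL ⟂ LG; with |LG| = 18.8 on the right of ZL, G = L + 18.8·(0.94438, -0.32887) = (58.188, 49.016). Then |DG| = |G − D| = 76.082.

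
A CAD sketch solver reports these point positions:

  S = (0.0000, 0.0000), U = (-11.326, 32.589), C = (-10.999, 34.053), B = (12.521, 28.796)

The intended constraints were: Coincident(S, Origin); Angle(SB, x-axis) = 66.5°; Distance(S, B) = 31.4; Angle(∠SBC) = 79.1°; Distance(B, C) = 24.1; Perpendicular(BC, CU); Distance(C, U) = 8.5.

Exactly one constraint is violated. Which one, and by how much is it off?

Distance(C, U) = 8.5 — off by 7.00.

S = (0.00, 0.00) ✓; SB at 66.50° ✓; |SB| = 31.40 ✓; ∠SBC = 79.10° ✓; |BC| = 24.10 ✓; ∠(BC, CU) = 90.01° ✓; |CU| = 1.500 ✗.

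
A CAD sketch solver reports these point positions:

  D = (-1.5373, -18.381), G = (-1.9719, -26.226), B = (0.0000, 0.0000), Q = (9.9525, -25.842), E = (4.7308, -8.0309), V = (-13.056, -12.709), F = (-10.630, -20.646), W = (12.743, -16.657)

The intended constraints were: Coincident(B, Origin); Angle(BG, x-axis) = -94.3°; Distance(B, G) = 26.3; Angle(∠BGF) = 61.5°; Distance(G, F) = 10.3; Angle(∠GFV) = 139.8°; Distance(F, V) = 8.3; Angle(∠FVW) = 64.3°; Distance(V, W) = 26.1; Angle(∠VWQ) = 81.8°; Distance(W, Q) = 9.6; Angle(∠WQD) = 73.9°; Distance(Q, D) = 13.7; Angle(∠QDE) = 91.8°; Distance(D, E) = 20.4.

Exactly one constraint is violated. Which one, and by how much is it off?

Distance(D, E) = 20.4 — off by 8.30.

B = (0.00, 0.00) ✓; BG at -94.30° ✓; |BG| = 26.30 ✓; ∠BGF = 61.50° ✓; |GF| = 10.30 ✓; ∠GFV = 139.8° ✓; |FV| = 8.299 ✓; ∠FVW = 64.30° ✓; |VW| = 26.10 ✓; ∠VWQ = 81.80° ✓; |WQ| = 9.600 ✓; ∠WQD = 73.90° ✓; |QD| = 13.70 ✓; ∠QDE = 91.80° ✓; |DE| = 12.10 ✗.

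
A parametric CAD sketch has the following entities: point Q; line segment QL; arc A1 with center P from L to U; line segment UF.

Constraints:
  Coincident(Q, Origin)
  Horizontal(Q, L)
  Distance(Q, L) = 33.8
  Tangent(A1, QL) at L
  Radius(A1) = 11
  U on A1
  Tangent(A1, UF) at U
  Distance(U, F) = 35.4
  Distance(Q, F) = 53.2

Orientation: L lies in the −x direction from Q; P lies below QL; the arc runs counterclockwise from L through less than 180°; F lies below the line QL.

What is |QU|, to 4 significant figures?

46.33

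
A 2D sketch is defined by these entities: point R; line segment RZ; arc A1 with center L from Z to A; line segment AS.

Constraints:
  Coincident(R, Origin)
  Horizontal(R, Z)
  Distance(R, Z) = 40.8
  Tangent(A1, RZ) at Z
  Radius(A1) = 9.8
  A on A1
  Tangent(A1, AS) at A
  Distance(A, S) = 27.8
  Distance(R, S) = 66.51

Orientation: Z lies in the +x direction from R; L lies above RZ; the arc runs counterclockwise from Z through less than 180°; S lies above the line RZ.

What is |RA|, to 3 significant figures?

50.9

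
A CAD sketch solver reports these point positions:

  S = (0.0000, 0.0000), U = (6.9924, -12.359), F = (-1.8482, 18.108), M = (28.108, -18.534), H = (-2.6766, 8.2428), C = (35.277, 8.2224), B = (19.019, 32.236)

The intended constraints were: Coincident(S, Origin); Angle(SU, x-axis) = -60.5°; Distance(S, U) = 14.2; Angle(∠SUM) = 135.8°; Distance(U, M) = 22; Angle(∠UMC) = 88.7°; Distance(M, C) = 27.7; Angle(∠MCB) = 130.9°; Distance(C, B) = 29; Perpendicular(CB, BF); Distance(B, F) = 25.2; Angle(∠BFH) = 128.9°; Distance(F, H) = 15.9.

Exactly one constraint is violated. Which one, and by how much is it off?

Distance(F, H) = 15.9 — off by 6.00.

S = (0.00, 0.00) ✓; SU at -60.50° ✓; |SU| = 14.20 ✓; ∠SUM = 135.8° ✓; |UM| = 22.00 ✓; ∠UMC = 88.70° ✓; |MC| = 27.70 ✓; ∠MCB = 130.9° ✓; |CB| = 29.00 ✓; ∠(CB, BF) = 90.00° ✓; |BF| = 25.20 ✓; ∠BFH = 128.9° ✓; |FH| = 9.900 ✗.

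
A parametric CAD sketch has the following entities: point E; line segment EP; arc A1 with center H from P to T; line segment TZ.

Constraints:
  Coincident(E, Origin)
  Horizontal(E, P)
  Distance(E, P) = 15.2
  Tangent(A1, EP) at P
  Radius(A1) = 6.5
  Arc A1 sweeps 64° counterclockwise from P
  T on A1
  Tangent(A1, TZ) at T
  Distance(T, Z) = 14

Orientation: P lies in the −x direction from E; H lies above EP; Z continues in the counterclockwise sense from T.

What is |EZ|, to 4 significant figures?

16.55

E is at the origin; E and P share the same y with |EP| = 15.2 and P on the −x side, so P = (-15.20, 0.000). Since A1 is tangent to EP there, HP ⟂ EP, so H = P + (0, 6.5) = (-15.20, 6.500). On A1, P sits at bearing -90° from H; a 64° counterclockwise sweep puts T at bearing -26°, so T = H + 6.5·(cos -26°, sin -26°) = (-9.358, 3.651). Tangency of A1 to TZ means the radius HT is perpendicular to TZ, so TZ runs along (−sin -26°, cos -26°); with |TZ| = 14.0, Z = (-3.221, 16.23). Then |EZ| = |Z − E| = 16.55.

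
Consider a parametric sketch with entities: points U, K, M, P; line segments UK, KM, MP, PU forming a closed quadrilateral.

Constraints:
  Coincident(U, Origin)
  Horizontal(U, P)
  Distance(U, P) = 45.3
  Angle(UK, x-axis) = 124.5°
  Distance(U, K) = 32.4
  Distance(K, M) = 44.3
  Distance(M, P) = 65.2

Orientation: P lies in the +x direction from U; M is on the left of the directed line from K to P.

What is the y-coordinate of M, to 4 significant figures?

57.12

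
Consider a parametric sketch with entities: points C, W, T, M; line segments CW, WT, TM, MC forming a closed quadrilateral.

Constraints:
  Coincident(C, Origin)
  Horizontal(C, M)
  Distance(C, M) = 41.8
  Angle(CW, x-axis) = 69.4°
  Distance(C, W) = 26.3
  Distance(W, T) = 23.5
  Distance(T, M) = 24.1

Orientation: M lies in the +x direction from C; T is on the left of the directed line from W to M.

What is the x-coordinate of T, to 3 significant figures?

32.6

Checks: |WT| = 23.50 ✓; |TM| = 24.10 ✓.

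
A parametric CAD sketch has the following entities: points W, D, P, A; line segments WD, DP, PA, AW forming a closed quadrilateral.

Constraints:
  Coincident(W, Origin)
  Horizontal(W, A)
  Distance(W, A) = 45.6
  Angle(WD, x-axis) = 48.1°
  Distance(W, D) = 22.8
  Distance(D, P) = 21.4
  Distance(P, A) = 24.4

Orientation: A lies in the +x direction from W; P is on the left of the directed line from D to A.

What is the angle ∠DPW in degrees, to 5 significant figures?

17.245°

W is at the origin; WA is horizontal with |WA| = 45.6 and A in +x, so A = (45.6, 0). WD runs at 48.1° with |WD| = 22.8, so D = (15.227, 16.970). P is determined by |DP| = 21.4 and |PA| = 24.4 together: it lies at the intersection of circle(D, 21.4) and circle(A, 24.4). With |DA| = 34.793, the foot of the radical line on DA is 15.422 from D and the perpendicular offset is √(21.4² − 15.422²) = 14.837. Taking the left-of-DA solution: P = (35.926, 22.400).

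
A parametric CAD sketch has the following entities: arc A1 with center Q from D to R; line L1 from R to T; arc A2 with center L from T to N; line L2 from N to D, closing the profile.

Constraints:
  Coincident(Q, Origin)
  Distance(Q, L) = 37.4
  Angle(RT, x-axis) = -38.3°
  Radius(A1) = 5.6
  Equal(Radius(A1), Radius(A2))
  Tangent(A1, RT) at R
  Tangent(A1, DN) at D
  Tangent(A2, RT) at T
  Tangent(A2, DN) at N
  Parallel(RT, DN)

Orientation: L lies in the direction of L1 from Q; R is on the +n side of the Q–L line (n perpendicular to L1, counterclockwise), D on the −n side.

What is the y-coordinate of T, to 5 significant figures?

-18.785

The slot axis is L1's direction at -38.3°, so u = (cos -38.3°, sin -38.3°) = (0.78478, -0.61978) and n = (−sin -38.3°, cos -38.3°) = (0.61978, 0.78478). Q is at the origin and L lies 37.4 along u from Q, so L = 37.4·u = (29.351, -23.180). Tangency of A1 to both parallel lines with radius 5.6 puts R and D at Q ± 5.6·n: R = (3.4708, 4.3947), D = (-3.4708, -4.3947). Equal radii place T and N the same way about L: T = L + 5.6·n = (32.821, -18.785), N = L − 5.6·n = (25.880, -27.574). So T.y = -18.785.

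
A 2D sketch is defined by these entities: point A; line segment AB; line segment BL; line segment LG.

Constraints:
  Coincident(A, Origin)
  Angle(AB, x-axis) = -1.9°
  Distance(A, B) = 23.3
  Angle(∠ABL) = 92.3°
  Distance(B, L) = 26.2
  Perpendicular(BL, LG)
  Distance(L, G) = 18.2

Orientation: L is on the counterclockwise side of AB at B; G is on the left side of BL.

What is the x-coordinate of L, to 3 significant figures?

25.2

A is at the origin; AB runs at -1.9° with length 23.3, so B = 23.3·(cos -1.9°, sin -1.9°) = (23.3, -0.773). ∠ABL = 92.3°, so BL runs at -1.9° + (180° − 92.3°) = 85.8° from the x-axis; with |BL| = 26.2, L = B + 26.2·(cos 85.8°, sin 85.8°) = (25.2, 25.4). So L.x = 25.2.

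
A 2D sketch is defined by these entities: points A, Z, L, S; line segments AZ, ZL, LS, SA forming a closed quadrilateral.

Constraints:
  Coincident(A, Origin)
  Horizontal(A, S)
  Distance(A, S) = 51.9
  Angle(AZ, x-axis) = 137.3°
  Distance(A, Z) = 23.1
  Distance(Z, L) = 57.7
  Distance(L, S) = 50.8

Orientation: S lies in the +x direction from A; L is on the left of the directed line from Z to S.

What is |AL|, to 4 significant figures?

56.39

Checks: |ZL| = 57.70 ✓; |LS| = 50.80 ✓.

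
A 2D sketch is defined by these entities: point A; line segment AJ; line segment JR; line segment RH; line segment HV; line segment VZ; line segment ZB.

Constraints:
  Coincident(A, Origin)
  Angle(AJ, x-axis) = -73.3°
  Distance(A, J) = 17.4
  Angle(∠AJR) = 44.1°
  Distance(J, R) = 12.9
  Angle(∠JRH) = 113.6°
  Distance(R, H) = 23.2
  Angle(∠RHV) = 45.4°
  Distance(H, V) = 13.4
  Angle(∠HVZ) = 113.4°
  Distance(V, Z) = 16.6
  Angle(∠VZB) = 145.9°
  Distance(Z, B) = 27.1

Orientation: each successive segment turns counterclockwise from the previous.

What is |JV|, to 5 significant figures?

19.092

A is at the origin; AJ runs at -73.3° with length 17.4, so J = (5.0001, -16.666). ∠AJR = 44.1° gives JR at 62.600° from the x-axis; with |JR| = 12.9, R = (10.937, -5.2133). ∠JRH = 113.6° gives RH at 129.00° from the x-axis; with |RH| = 23.2, H = (-3.6636, 12.816). ∠RHV = 45.4° gives HV at -96.400° from the x-axis; with |HV| = 13.4, V = (-5.1573, -0.50000). Then |JV| = |V − J| = 19.092.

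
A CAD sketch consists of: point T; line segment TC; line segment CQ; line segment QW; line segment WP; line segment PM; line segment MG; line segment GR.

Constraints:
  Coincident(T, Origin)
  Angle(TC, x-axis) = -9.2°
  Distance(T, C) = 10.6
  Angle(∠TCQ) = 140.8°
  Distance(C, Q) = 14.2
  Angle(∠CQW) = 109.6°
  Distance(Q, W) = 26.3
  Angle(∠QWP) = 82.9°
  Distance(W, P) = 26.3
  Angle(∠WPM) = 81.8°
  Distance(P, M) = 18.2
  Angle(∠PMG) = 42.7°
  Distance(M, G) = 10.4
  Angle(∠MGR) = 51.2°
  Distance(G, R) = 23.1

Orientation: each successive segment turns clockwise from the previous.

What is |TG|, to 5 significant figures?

17.346

T is at the origin; TC runs at -9.2° with length 10.6, so C = (10.464, -1.6947). ∠TCQ = 140.8° gives CQ at -48.400° from the x-axis; with |CQ| = 14.2, Q = (19.891, -12.313). ∠CQW = 109.6° gives QW at -118.80° from the x-axis; with |QW| = 26.3, W = (7.2213, -35.360). ∠QWP = 82.9° gives WP at 144.10° from the x-axis; with |WP| = 26.3, P = (-14.083, -19.939). ∠WPM = 81.8° gives PM at 45.900° from the x-axis; with |PM| = 18.2, M = (-1.4172, -6.8688). ∠PMG = 42.7° gives MG at -91.400° from the x-axis; with |MG| = 10.4, G = (-1.6713, -17.266). Then |TG| = |G − T| = 17.346.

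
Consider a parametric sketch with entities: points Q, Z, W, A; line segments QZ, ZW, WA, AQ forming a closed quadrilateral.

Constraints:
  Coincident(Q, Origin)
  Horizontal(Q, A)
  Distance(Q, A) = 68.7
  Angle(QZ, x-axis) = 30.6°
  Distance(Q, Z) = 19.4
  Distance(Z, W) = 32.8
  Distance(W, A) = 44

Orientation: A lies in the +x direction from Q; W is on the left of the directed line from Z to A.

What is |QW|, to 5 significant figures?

51.802

Checks: |ZW| = 32.80 ✓; |WA| = 44.00 ✓.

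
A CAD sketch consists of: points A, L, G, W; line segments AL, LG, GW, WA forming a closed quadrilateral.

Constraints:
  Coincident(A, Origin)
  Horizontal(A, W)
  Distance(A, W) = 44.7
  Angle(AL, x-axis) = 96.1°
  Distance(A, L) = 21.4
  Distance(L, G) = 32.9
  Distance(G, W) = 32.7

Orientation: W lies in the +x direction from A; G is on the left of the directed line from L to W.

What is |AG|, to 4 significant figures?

41.54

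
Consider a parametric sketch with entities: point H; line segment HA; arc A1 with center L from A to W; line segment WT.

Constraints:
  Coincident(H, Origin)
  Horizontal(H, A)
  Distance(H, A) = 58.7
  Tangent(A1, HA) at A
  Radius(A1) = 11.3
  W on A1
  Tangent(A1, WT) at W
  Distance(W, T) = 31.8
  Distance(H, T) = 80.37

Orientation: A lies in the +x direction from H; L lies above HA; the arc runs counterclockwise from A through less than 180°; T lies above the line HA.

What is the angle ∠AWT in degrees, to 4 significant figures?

132.6°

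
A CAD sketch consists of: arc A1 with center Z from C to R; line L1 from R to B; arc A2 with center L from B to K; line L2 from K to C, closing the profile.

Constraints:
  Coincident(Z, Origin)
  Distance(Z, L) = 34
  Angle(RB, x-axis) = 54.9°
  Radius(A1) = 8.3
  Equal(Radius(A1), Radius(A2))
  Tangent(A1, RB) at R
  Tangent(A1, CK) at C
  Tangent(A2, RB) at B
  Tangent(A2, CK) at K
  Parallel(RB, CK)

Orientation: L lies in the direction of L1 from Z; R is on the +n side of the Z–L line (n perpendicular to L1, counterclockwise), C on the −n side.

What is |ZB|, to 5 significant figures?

34.998

The slot axis is L1's direction at 54.9°, so u = (cos 54.9°, sin 54.9°) = (0.57501, 0.81815) and n = (−sin 54.9°, cos 54.9°) = (-0.81815, 0.57501). Z is at the origin and L lies 34.0 along u from Z, so L = 34.0·u = (19.550, 27.817). Tangency of A1 to both parallel lines with radius 8.3 puts R and C at Z ± 8.3·n: R = (-6.7906, 4.7725), C = (6.7906, -4.7725). Equal radii place B and K the same way about L: B = L + 8.3·n = (12.760, 32.590), K = L − 8.3·n = (26.341, 23.045). Then |ZB| = |B − Z| = 34.998.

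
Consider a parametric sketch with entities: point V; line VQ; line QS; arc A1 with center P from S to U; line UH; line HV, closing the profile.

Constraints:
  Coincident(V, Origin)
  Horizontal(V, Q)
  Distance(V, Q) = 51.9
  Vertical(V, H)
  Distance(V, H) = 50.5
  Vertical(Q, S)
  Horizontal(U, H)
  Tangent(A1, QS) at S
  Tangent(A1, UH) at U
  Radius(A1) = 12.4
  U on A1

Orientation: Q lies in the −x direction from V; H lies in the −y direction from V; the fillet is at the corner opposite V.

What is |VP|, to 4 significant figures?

54.88

V is at the origin; V and Q share the same y with |VQ| = 51.9 and Q on the −x side, so Q = (-51.90, 0.000). V and H share the same x with |VH| = 50.5 and H on the −y side, so H = (0.000, -50.50). The virtual corner opposite V is at (-51.90, -50.50). A1 meets QS tangentially, so PS is at right angles to QS and the tangent condition forces PU to be normal to UH, with radius 12.4, so the center P sits 12.4 in from both sides at P = (-39.50, -38.10). Then |VP| = |P − V| = 54.88.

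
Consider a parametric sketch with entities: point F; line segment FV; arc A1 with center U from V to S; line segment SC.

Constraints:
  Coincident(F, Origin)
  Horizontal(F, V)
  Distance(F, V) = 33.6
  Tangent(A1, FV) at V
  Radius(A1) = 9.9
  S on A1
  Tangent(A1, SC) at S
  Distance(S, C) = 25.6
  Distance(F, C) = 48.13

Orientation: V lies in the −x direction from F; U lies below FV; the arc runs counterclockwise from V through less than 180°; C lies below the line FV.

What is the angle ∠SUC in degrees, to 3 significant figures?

68.9°

Checks: F = (0.00, 0.00) ✓; |US| = 9.900 ✓; ∠(US, SC) = 90.00° ✓; |SC| = 25.60 ✓; |FC| = 48.13 ✓.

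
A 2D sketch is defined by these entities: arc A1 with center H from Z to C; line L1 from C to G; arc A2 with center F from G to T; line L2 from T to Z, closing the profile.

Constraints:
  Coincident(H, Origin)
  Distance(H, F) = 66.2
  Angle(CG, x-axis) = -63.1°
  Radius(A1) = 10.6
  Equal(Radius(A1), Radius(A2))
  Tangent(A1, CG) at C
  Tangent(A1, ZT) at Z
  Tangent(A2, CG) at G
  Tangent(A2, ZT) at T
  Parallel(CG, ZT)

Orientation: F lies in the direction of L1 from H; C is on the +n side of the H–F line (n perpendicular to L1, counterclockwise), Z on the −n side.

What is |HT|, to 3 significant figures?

67.0

The slot axis is L1's direction at -63.1°, so u = (cos -63.1°, sin -63.1°) = (0.452, -0.892) and n = (−sin -63.1°, cos -63.1°) = (0.892, 0.452). H is at the origin and F lies 66.2 along u from H, so F = 66.2·u = (30.0, -59.0). Tangency of A1 to both parallel lines with radius 10.6 puts C and Z at H ± 10.6·n: C = (9.45, 4.80), Z = (-9.45, -4.80). Equal radii place G and T the same way about F: G = F + 10.6·n = (39.4, -54.2), T = F − 10.6·n = (20.5, -63.8). Then |HT| = |T − H| = 67.0.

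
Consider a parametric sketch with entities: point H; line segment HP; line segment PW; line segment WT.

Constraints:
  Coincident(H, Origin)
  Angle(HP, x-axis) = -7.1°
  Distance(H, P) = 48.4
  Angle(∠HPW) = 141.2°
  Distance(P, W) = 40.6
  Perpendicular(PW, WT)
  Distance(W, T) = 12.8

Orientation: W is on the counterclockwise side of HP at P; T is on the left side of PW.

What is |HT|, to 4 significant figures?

80.26

H is at the origin; HP runs at -7.1° with length 48.4, so P = 48.4·(cos -7.1°, sin -7.1°) = (48.03, -5.982). ∠HPW = 141.2°, so PW runs at -7.1° + (180° − 141.2°) = 31.70° from the x-axis; with |PW| = 40.6, W = P + 40.6·(cos 31.70°, sin 31.70°) = (82.57, 15.35). PW ⟂ WT; with |WT| = 12.8 on the left of PW, T = W + 12.8·(-0.5255, 0.8508) = (75.85, 26.24). Then |HT| = |T − H| = 80.26.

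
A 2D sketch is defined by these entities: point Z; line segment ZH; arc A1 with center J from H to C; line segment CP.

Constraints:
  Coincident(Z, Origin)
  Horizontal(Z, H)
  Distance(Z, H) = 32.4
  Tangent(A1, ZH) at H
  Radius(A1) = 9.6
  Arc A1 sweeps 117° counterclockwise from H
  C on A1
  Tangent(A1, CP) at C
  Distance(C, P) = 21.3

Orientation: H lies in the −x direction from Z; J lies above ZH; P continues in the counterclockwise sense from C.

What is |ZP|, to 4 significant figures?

46.99

On A1, H sits at bearing -90° from J; a 117° counterclockwise sweep puts C at bearing 27°, so C = J + 9.6·(cos 27°, sin 27°) = (-23.85, 13.96). The tangent condition forces JC to be normal to CP, so CP runs along (−sin 27°, cos 27°); with |CP| = 21.3, P = (-33.52, 32.94). Then |ZP| = |P − Z| = 46.99.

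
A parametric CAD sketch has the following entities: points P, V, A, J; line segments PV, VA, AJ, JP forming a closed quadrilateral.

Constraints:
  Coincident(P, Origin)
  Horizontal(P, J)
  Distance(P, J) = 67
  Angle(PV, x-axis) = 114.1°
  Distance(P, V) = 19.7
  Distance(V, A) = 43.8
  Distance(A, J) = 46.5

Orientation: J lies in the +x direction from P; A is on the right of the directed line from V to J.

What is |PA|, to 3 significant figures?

26.2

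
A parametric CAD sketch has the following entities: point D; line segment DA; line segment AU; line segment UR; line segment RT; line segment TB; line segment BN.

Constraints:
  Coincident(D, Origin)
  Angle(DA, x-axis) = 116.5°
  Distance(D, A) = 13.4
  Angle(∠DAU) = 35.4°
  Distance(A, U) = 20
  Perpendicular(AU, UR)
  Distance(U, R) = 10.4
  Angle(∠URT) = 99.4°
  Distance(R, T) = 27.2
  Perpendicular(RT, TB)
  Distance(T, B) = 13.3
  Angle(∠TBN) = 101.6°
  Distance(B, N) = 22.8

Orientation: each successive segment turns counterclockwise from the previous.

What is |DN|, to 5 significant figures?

14.277

D is at the origin; DA runs at 116.5° with length 13.4, so A = (-5.9791, 11.992). ∠DAU = 35.4° gives AU at -98.900° from the x-axis; with |AU| = 20.0, U = (-9.0733, -7.7671). AU ⟂ UR, so UR runs at -8.9000°; with |UR| = 10.4, R = (1.2015, -9.3761). ∠URT = 99.4° gives RT at 71.700° from the x-axis; with |RT| = 27.2, T = (9.7421, 16.448). The perpendicularity gives TB at right angles to RT, so TB runs at 161.70°; with |TB| = 13.3, B = (-2.8852, 20.624). ∠TBN = 101.6° gives BN at -119.90° from the x-axis; with |BN| = 22.8, N = (-14.251, 0.85916). Then |DN| = |N − D| = 14.277.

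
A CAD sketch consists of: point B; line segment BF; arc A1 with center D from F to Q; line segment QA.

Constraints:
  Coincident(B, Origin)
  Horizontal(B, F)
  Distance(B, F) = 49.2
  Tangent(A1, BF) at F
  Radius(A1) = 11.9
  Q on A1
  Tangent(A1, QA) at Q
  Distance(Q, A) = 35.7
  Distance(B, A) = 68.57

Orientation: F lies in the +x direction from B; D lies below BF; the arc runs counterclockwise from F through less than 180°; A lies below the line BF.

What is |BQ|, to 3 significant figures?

40.7

Checks: ∠(DF, FB) = 90.00° ✓; |DF| = 11.90 ✓; |DQ| = 11.90 ✓; ∠(DQ, QA) = 90.00° ✓; |QA| = 35.70 ✓; |BA| = 68.57 ✓.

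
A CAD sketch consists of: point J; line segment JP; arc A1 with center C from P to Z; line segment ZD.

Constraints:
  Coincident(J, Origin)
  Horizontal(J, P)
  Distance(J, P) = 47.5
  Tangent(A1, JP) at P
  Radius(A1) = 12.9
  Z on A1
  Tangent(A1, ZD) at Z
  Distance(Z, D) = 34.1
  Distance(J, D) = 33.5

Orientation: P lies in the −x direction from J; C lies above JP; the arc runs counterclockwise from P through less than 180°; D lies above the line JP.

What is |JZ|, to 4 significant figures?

38.10

J is at the origin; J and P share the same y with |JP| = 47.5 and P on the −x side, so P = (-47.50, 0.000). The tangent condition forces CP to be normal to JP, so C = P + (0, 12.9) = (-47.50, 12.90). Since CZ ⟂ ZD (tangency), |CD| = √(12.9² + 34.1²) = 36.46 regardless of where Z sits on A1. So D lies on both circle(J, 33.5) and circle(C, 36.46); the above-JP intersection is D = (-15.22, 29.84). Z is the foot of the tangent from D: Z = (-37.85, 4.338).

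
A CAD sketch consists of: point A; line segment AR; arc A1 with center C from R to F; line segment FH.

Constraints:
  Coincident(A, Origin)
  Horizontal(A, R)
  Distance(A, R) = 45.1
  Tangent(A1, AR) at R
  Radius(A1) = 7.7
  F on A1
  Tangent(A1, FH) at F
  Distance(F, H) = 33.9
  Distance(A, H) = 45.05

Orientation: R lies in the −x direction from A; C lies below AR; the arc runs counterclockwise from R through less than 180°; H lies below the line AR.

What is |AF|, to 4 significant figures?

52.15

A is at the origin; A and R share the same y with |AR| = 45.1 and R on the −x side, so R = (-45.10, 0.000). A1 meets AR tangentially, so CR is at right angles to AR, so C = R + (0, -7.7) = (-45.10, -7.700). Since CF ⟂ FH (tangency), |CH| = √(7.7² + 33.9²) = 34.76 regardless of where F sits on A1. So H lies on both circle(A, 45.05) and circle(C, 34.76); the below-AR intersection is H = (-26.03, -36.77). F is the foot of the tangent from H: F = (-50.44, -13.24).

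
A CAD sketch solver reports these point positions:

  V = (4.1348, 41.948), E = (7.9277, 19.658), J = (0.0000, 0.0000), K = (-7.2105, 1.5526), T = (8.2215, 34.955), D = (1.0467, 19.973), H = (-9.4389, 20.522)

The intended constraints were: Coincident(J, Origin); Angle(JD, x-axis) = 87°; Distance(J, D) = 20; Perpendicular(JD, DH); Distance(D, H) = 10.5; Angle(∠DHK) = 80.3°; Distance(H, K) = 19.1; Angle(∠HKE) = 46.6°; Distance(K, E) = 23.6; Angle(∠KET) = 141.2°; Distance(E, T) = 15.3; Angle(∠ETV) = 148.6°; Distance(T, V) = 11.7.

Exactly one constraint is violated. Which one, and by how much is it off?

Distance(T, V) = 11.7 — off by 3.60.

J = (0.00, 0.00) ✓; JD at 87.00° ✓; |JD| = 20.00 ✓; ∠(JD, DH) = 90.00° ✓; |DH| = 10.50 ✓; ∠DHK = 80.30° ✓; |HK| = 19.10 ✓; ∠HKE = 46.60° ✓; |KE| = 23.60 ✓; ∠KET = 141.2° ✓; |ET| = 15.30 ✓; ∠ETV = 148.6° ✓; |TV| = 8.100 ✗.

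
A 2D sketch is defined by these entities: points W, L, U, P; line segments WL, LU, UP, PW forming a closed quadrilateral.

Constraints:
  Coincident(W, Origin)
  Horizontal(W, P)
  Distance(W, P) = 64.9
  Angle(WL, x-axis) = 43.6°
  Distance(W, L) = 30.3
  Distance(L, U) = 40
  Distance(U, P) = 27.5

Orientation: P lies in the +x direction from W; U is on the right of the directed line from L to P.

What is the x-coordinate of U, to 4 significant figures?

41.30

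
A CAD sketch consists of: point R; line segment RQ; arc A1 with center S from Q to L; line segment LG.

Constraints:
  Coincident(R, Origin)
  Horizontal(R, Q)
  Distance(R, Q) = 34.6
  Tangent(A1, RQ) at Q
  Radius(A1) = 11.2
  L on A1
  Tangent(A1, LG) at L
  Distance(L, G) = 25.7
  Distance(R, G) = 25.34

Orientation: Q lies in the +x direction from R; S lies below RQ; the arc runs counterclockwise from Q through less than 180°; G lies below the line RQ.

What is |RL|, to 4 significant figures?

26.36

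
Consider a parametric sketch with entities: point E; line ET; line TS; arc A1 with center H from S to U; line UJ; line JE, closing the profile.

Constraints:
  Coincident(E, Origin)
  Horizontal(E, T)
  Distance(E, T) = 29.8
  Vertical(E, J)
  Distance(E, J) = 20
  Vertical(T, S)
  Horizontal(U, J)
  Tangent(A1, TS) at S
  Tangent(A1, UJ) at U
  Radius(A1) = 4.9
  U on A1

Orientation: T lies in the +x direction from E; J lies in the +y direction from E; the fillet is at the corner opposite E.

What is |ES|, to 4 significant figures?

33.41

E is at the origin; E and T share the same y with |ET| = 29.8 and T on the +x side, so T = (29.80, 0.000). E and J share the same x with |EJ| = 20.0 and J on the +y side, so J = (0.000, 20.00). The virtual corner opposite E is at (29.80, 20.00). Since A1 is tangent to TS there, HS ⟂ TS and A1 meets UJ tangentially, so HU is at right angles to UJ, with radius 4.9, so the center H sits 4.9 in from both sides at H = (24.90, 15.10). That places the tangent points at S = (29.80, 15.10) on TS and U = (24.90, 20.00) on UJ. Then |ES| = |S − E| = 33.41.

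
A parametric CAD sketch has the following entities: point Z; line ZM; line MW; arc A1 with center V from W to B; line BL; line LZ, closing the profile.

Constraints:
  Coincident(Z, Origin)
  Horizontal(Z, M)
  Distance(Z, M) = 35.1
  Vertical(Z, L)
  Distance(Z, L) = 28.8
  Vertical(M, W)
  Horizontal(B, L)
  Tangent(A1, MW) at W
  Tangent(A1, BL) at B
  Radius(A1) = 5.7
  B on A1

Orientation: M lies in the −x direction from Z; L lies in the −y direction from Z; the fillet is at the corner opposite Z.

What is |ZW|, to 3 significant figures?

42.0

The virtual corner opposite Z is at (-35.1, -28.8). The tangent condition forces VW to be normal to MW and A1 meets BL tangentially, so VB is at right angles to BL, with radius 5.7, so the center V sits 5.7 in from both sides at V = (-29.4, -23.1). That places the tangent points at W = (-35.1, -23.1) on MW and B = (-29.4, -28.8) on BL. Then |ZW| = |W − Z| = 42.0.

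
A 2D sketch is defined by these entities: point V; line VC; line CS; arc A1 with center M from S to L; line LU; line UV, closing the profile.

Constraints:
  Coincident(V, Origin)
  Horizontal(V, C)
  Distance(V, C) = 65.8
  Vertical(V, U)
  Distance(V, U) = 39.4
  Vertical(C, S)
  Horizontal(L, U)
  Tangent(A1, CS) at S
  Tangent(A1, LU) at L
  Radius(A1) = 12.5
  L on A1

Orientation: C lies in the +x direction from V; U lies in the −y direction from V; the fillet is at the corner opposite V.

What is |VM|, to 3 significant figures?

59.7

VU is vertical with |VU| = 39.4 and U on the −y side, so U = (0.00, -39.4). The virtual corner opposite V is at (65.8, -39.4). A1 meets CS tangentially, so MS is at right angles to CS and since A1 is tangent to LU there, ML ⟂ LU, with radius 12.5, so the center M sits 12.5 in from both sides at M = (53.3, -26.9). Then |VM| = |M − V| = 59.7.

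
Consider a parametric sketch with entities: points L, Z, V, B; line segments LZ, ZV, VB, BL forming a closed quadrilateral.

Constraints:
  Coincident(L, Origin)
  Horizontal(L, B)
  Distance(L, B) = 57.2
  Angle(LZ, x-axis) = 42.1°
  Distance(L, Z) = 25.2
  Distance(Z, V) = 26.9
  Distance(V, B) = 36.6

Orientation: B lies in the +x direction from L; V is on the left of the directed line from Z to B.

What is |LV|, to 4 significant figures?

52.02

L is at the origin; L and B share the same y with |LB| = 57.2 and B in +x, so B = (57.2, 0). LZ runs at 42.1° with |LZ| = 25.2, so Z = (18.70, 16.89). V is determined by |ZV| = 26.9 and |VB| = 36.6 together: it lies at the intersection of circle(Z, 26.9) and circle(B, 36.6). With |ZB| = 42.05, the foot of the radical line on ZB is 13.70 from Z and the perpendicular offset is √(26.9² − 13.70²) = 23.15. Taking the left-of-ZB solution: V = (40.54, 32.59).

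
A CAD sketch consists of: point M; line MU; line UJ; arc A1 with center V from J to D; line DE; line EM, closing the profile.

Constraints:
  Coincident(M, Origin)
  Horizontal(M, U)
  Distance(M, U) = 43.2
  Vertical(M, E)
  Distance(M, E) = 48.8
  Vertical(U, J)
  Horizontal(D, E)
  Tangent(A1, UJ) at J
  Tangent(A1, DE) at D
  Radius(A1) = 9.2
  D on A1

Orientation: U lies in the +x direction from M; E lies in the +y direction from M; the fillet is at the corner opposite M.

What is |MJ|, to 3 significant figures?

58.6

M is at the origin; M and U share the same y with |MU| = 43.2 and U on the +x side, so U = (43.2, 0.00). M and E share the same x with |ME| = 48.8 and E on the +y side, so E = (0.00, 48.8). The virtual corner opposite M is at (43.2, 48.8). Since A1 is tangent to UJ there, VJ ⟂ UJ and tangency of A1 to DE means the radius VD is perpendicular to DE, with radius 9.2, so the center V sits 9.2 in from both sides at V = (34.0, 39.6). That places the tangent points at J = (43.2, 39.6) on UJ and D = (34.0, 48.8) on DE. Then |MJ| = |J − M| = 58.6.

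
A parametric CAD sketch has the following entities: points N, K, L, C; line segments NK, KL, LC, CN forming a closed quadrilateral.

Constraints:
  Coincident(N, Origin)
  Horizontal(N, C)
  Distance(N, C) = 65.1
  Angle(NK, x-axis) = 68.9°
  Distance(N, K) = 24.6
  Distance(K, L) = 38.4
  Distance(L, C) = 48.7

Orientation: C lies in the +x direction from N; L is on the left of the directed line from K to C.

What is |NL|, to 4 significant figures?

59.76

Checks: |KL| = 38.40 ✓; |LC| = 48.70 ✓.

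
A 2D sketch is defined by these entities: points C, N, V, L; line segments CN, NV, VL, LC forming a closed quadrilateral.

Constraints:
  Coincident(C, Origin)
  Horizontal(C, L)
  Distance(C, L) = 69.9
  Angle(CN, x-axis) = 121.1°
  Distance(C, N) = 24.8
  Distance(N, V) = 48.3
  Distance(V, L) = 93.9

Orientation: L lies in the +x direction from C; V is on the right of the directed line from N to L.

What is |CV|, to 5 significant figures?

33.310

C is at the origin; CL is horizontal with |CL| = 69.9 and L in +x, so L = (69.9, 0). CN runs at 121.1° with |CN| = 24.8, so N = (-12.810, 21.235). V is determined by |NV| = 48.3 and |VL| = 93.9 together: it lies at the intersection of circle(N, 48.3) and circle(L, 93.9). With |NL| = 85.393, the foot of the radical line on NL is 4.7286 from N and the perpendicular offset is √(48.3² − 4.7286²) = 48.068. Taking the right-of-NL solution: V = (-20.184, -26.498).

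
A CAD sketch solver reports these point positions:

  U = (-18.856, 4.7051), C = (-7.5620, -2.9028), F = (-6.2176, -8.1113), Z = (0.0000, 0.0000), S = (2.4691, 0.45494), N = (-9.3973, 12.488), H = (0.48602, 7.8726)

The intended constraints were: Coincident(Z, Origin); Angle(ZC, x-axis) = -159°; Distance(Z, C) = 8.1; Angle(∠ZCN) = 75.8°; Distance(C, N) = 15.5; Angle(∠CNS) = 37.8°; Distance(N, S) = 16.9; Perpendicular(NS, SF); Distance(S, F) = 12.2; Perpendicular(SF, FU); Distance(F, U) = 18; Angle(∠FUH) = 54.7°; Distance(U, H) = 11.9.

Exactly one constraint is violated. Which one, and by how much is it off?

Distance(U, H) = 11.9 — off by 7.70.

Z = (0.00, 0.00) ✓; ZC at -159.0° ✓; |ZC| = 8.100 ✓; ∠ZCN = 75.80° ✓; |CN| = 15.50 ✓; ∠CNS = 37.80° ✓; |NS| = 16.90 ✓; ∠(NS, SF) = 90.00° ✓; |SF| = 12.20 ✓; ∠(SF, FU) = 90.00° ✓; |FU| = 18.00 ✓; ∠FUH = 54.70° ✓; |UH| = 19.60 ✗.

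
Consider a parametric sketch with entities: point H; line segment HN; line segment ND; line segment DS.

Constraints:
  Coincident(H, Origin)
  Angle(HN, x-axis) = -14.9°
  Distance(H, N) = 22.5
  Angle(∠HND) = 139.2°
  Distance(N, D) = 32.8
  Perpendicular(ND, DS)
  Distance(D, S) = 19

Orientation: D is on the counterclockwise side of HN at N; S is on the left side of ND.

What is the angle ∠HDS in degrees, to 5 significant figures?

73.562°

H is at the origin; HN runs at -14.9° with length 22.5, so N = 22.5·(cos -14.9°, sin -14.9°) = (21.743, -5.7855). ∠HND = 139.2°, so ND runs at -14.9° + (180° − 139.2°) = 25.900° from the x-axis; with |ND| = 32.8, D = N + 32.8·(cos 25.900°, sin 25.900°) = (51.249, 8.5416). ND ⟂ DS; with |DS| = 19.0 on the left of ND, S = D + 19.0·(-0.43680, 0.89956) = (42.950, 25.633). Then cos ∠HDS = DH·DS / (|DH||DS|), giving 73.562°.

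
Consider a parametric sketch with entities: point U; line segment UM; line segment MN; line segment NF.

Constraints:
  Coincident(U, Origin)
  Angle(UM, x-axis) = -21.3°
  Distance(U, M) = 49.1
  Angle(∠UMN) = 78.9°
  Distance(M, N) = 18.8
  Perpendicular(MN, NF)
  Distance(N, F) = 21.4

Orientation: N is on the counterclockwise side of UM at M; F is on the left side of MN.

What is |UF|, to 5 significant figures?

28.366

U is at the origin; UM runs at -21.3° with length 49.1, so M = 49.1·(cos -21.3°, sin -21.3°) = (45.746, -17.836). ∠UMN = 78.9°, so MN runs at -21.3° + (180° − 78.9°) = 79.800° from the x-axis; with |MN| = 18.8, N = M + 18.8·(cos 79.800°, sin 79.800°) = (49.075, 0.66724). The perpendicularity gives NF at right angles to MN; with |NF| = 21.4 on the left of MN, F = N + 21.4·(-0.98420, 0.17708) = (28.013, 4.4569). Then |UF| = |F − U| = 28.366.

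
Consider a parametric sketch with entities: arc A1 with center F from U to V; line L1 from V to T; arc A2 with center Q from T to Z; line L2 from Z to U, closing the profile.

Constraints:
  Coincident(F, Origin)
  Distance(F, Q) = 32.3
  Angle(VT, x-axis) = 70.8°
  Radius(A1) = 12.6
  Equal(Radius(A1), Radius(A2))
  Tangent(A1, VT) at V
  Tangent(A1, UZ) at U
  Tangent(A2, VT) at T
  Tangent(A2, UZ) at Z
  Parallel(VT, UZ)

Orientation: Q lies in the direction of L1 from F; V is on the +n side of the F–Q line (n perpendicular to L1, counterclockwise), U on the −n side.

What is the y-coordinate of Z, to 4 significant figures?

26.36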